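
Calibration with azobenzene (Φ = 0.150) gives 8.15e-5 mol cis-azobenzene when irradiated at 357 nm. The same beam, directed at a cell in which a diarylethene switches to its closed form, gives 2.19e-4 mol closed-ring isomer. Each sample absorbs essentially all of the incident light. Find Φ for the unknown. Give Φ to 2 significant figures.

Φ = 0.40

Photons absorbed by the actinometer: 8.15e-5 / 0.150 = 5.433e-4 mol.
Φ(unknown) = 2.19e-4 / 5.433e-4 = 0.40.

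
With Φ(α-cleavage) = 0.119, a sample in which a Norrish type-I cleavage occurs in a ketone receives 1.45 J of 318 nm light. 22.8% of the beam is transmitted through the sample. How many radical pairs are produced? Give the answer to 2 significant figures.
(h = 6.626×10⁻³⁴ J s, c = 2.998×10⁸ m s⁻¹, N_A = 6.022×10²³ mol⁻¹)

Photon energy at 318 nm: hc/λ = (6.626×10⁻³⁴)(2.998×10⁸)/(318×10⁻⁹) = 6.247×10⁻¹⁹ J.
Photons incident: 1.45 / 6.247×10⁻¹⁹ = 2.321×10¹⁸, i.e. 2.321×10¹⁸/6.022×10²³ = 3.854×10⁻⁶ mol.
Fraction absorbed: 1 − 22.8/100 = 0.7720.
Photons absorbed: 0.7720 × 3.854×10⁻⁶ = 2.975×10⁻⁶ mol.
Product: Φ × n_abs = 0.119 × 2.975×10⁻⁶ = 3.540×10⁻⁷ mol.
As a count: 3.540×10⁻⁷ × 6.022×10²³ = 2.1×10¹⁷.

2.1×10¹⁷ radical pairs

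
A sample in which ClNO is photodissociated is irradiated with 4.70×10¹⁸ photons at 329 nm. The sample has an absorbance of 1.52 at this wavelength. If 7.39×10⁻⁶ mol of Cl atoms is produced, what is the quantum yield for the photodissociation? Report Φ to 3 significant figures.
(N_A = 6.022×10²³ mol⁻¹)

Moles of photons: 4.70×10¹⁸ / 6.022×10²³ = 7.805×10⁻⁶ mol.
Fraction absorbed: 1 − 10^(−1.52) = 0.9698.
Photons absorbed: 0.9698 × 7.805×10⁻⁶ = 7.569×10⁻⁶ mol.
Φ = 7.39×10⁻⁶ mol / 7.569×10⁻⁶ mol photons = 0.976.

Φ = 0.976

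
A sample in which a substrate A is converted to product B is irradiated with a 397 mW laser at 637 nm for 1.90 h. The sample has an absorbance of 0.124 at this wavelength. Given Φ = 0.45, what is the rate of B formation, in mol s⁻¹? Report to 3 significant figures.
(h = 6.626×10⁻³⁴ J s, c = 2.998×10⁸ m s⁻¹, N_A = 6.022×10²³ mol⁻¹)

Photon energy at 637 nm: hc/λ = (6.626×10⁻³⁴)(2.998×10⁸)/(637×10⁻⁹) = 3.118×10⁻¹⁹ J.
Energy delivered: (397 mW)(6840 s) = 2715 J.
Photons incident: 2715 / 3.118×10⁻¹⁹ = 8.708×10²¹, i.e. 8.708×10²¹/6.022×10²³ = 0.01446 mol.
Fraction absorbed: 1 − 10^(−0.124) = 0.2484.
Photons absorbed: 0.2484 × 0.01446 = 0.003592 mol.
Product formed: 0.45 × 0.003592 = 0.001616 mol.
Rate: 0.001616 / 6840 s = 2.36×10⁻⁷ mol s⁻¹.

2.36×10⁻⁷ mol s⁻¹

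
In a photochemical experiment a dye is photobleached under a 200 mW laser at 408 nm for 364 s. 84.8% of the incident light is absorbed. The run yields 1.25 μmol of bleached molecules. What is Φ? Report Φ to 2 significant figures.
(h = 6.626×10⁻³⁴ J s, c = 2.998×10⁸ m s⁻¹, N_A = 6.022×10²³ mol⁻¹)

Product: 1.25 μmol = 1.25×10⁻⁶ mol.
Photon energy at 408 nm: hc/λ = (6.626×10⁻³⁴)(2.998×10⁸)/(408×10⁻⁹) = 4.869×10⁻¹⁹ J.
Energy delivered: (200 mW)(364 s) = 72.80 J.
Photons incident: 72.80 / 4.869×10⁻¹⁹ = 1.495×10²⁰, i.e. 1.495×10²⁰/6.022×10²³ = 2.483×10⁻⁴ mol.
Photons absorbed: 0.848 × 2.483×10⁻⁴ = 2.106×10⁻⁴ mol.
Φ = 1.25×10⁻⁶ mol / 2.106×10⁻⁴ mol photons = 0.0059.

Φ = 0.0059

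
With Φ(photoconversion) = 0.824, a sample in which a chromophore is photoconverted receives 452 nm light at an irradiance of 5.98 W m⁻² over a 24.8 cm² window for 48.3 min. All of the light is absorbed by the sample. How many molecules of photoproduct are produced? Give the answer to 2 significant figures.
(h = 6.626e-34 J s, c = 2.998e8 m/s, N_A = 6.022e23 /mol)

8.1e19 molecules

Photon energy at 452 nm: hc/λ = (6.626e-34)(2.998e8)/(452e-9) = 4.395e-19 J.
Energy delivered: (5.98 W m⁻²)(24.8e-4 m²)(2898 s) = 42.98 J.
Photons incident: 42.98 / 4.395e-19 = 9.779e19, i.e. 9.779e19/6.022e23 = 1.624e-4 mol.
Product: Φ × n_abs = 0.824 × 1.624e-4 = 1.338e-4 mol.
As a count: 1.338e-4 × 6.022e23 = 8.1e19.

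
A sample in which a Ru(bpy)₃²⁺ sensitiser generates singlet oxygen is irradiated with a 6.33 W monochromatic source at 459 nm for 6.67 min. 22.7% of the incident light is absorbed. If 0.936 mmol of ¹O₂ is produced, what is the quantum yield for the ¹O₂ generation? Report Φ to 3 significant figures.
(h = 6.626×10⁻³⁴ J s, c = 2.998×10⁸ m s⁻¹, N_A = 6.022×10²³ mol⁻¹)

Φ = 0.424

Product: 0.936 mmol = 9.36×10⁻⁴ mol.
Photon energy at 459 nm: hc/λ = (6.626×10⁻³⁴)(2.998×10⁸)/(459×10⁻⁹) = 4.328×10⁻¹⁹ J.
Energy delivered: (6.33 W)(400.2 s) = 2533 J.
Photons incident: 2533 / 4.328×10⁻¹⁹ = 5.853×10²¹, i.e. 5.853×10²¹/6.022×10²³ = 0.009719 mol.
Photons absorbed: 0.227 × 0.009719 = 0.002206 mol.
Φ = 9.36×10⁻⁴ mol / 0.002206 mol photons = 0.424.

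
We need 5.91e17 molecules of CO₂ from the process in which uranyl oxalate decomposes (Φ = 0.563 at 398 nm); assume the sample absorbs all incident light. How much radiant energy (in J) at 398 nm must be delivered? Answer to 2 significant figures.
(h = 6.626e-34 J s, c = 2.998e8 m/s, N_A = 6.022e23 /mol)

0.52 J

Product: 5.91e17 / 6.022e23 = 9.814e-7 mol.
Photons that must be absorbed: 9.814e-7 / 0.563 = 1.743e-6 mol.
Photon energy: hc/λ = 4.991e-19 J; per mole, 3.006e5 J mol⁻¹.
Energy required: 1.743e-6 × 3.006e5 = 0.52 J.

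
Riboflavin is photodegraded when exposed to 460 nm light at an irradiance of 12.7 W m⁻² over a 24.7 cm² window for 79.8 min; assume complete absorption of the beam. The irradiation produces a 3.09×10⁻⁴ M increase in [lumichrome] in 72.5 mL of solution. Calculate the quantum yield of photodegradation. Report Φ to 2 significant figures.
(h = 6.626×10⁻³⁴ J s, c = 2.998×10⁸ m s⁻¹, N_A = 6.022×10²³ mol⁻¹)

Φ = 0.039

Product: (3.09×10⁻⁴ M)(0.0725 L) = 2.240×10⁻⁵ mol.
Photon energy at 460 nm: hc/λ = (6.626×10⁻³⁴)(2.998×10⁸)/(460×10⁻⁹) = 4.318×10⁻¹⁹ J.
Energy delivered: (12.7 W m⁻²)(24.7×10⁻⁴ m²)(4788 s) = 150.2 J.
Photons incident: 150.2 / 4.318×10⁻¹⁹ = 3.478×10²⁰, i.e. 3.478×10²⁰/6.022×10²³ = 5.775×10⁻⁴ mol.
Φ = 2.240×10⁻⁵ mol / 5.775×10⁻⁴ mol photons = 0.039.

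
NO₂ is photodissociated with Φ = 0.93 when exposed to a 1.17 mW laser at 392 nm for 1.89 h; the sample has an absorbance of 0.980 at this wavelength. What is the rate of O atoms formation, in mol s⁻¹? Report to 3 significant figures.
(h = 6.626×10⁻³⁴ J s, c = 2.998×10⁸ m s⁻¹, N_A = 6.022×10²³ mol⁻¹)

Photon energy at 392 nm: hc/λ = (6.626×10⁻³⁴)(2.998×10⁸)/(392×10⁻⁹) = 5.068×10⁻¹⁹ J.
Energy delivered: (1.17 mW)(6804 s) = 7.961 J.
Photons incident: 7.961 / 5.068×10⁻¹⁹ = 1.571×10¹⁹, i.e. 1.571×10¹⁹/6.022×10²³ = 2.609×10⁻⁵ mol.
Fraction absorbed: 1 − 10^(−0.980) = 0.8953.
Photons absorbed: 0.8953 × 2.609×10⁻⁵ = 2.336×10⁻⁵ mol.
Product formed: 0.93 × 2.336×10⁻⁵ = 2.172×10⁻⁵ mol.
Rate: 2.172×10⁻⁵ / 6804 s = 3.19×10⁻⁹ mol s⁻¹.

3.19×10⁻⁹ mol s⁻¹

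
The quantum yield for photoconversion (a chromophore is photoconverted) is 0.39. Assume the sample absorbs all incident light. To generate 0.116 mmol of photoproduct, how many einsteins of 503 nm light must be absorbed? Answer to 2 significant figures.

3.0×10⁻⁴ einstein

Product: 0.116 mmol = 1.16×10⁻⁴ mol.
Photons that must be absorbed: 1.16×10⁻⁴ / 0.39 = 2.974×10⁻⁴ mol.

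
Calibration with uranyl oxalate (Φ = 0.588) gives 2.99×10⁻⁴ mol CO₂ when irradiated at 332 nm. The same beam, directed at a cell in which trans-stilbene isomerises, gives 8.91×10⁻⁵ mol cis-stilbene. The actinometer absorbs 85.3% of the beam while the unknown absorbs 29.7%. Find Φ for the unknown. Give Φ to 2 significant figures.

Photons absorbed by the actinometer: 2.99×10⁻⁴ / 0.588 = 5.085×10⁻⁴ mol.
Incident flux: 5.085×10⁻⁴ / 0.853 = 5.961×10⁻⁴ einstein.
Absorbed by unknown: 0.297 × 5.961×10⁻⁴ = 1.770×10⁻⁴ mol.
Φ(unknown) = 8.91×10⁻⁵ / 1.770×10⁻⁴ = 0.50.

Φ = 0.50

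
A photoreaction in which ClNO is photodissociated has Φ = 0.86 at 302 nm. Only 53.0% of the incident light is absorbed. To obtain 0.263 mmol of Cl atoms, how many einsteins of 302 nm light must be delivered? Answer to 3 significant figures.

5.77e-4 einstein

Product: 0.263 mmol = 2.63e-4 mol.
Photons that must be absorbed: 2.63e-4 / 0.86 = 3.058e-4 mol.
Incident photons needed: 3.058e-4 / 0.530 = 5.770e-4 mol.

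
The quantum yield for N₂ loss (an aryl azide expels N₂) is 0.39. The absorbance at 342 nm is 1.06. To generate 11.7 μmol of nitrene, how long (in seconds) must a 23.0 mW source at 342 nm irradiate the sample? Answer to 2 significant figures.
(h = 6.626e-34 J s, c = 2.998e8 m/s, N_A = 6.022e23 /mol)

t ≈ 500 s

Product: 11.7 μmol = 1.17e-5 mol.
Photons that must be absorbed: 1.17e-5 / 0.39 = 3.000e-5 mol.
Fraction absorbed: 1 − 10^(−1.06) = 0.9129.
Incident photons needed: 3.000e-5 / 0.9129 = 3.286e-5 mol.
Photon energy: hc/λ = 5.808e-19 J; per mole, 3.498e5 J mol⁻¹.
Energy required: 3.286e-5 × 3.498e5 = 11.49 J.
Time: 11.49 J / 0.023 W = 500 s.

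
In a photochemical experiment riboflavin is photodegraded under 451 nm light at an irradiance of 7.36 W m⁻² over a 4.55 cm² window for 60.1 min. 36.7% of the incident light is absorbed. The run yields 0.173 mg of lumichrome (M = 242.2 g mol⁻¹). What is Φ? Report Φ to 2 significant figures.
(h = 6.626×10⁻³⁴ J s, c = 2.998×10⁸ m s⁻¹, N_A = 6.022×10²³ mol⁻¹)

Product: 0.173 mg / 242.2 g mol⁻¹ = 7.143×10⁻⁷ mol.
Photon energy at 451 nm: hc/λ = (6.626×10⁻³⁴)(2.998×10⁸)/(451×10⁻⁹) = 4.405×10⁻¹⁹ J.
Energy delivered: (7.36 W m⁻²)(4.55×10⁻⁴ m²)(3606 s) = 12.08 J.
Photons incident: 12.08 / 4.405×10⁻¹⁹ = 2.742×10¹⁹, i.e. 2.742×10¹⁹/6.022×10²³ = 4.553×10⁻⁵ mol.
Photons absorbed: 0.367 × 4.553×10⁻⁵ = 1.671×10⁻⁵ mol.
Φ = 7.143×10⁻⁷ mol / 1.671×10⁻⁵ mol photons = 0.043.

Φ = 0.043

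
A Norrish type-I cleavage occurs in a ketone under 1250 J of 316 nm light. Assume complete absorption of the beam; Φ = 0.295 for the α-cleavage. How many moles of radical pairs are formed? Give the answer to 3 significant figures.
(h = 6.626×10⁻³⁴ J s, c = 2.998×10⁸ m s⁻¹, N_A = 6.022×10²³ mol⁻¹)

Photon energy at 316 nm: hc/λ = (6.626×10⁻³⁴)(2.998×10⁸)/(316×10⁻⁹) = 6.286×10⁻¹⁹ J.
Photons incident: 1250 / 6.286×10⁻¹⁹ = 1.989×10²¹, i.e. 1.989×10²¹/6.022×10²³ = 0.003303 mol.
Product: Φ × n_abs = 0.295 × 0.003303 = 9.744×10⁻⁴ mol.

9.74×10⁻⁴ mol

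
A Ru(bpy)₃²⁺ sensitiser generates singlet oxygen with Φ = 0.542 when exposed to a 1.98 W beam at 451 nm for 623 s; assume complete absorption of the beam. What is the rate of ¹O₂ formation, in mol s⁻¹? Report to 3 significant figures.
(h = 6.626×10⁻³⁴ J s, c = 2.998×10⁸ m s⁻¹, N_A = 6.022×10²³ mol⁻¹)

4.05×10⁻⁶ mol s⁻¹

Photon energy at 451 nm: hc/λ = (6.626×10⁻³⁴)(2.998×10⁸)/(451×10⁻⁹) = 4.405×10⁻¹⁹ J.
Energy delivered: (1.98 W)(623 s) = 1234 J.
Photons incident: 1234 / 4.405×10⁻¹⁹ = 2.801×10²¹, i.e. 2.801×10²¹/6.022×10²³ = 0.004651 mol.
Product formed: 0.542 × 0.004651 = 0.002521 mol.
Rate: 0.002521 / 623 s = 4.05×10⁻⁶ mol s⁻¹.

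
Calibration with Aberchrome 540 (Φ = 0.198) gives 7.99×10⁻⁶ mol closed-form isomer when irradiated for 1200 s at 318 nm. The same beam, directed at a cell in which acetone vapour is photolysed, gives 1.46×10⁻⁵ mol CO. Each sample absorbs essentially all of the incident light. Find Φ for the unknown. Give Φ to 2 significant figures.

Photons absorbed by the actinometer: 7.99×10⁻⁶ / 0.198 = 4.035×10⁻⁵ mol.
Φ(unknown) = 1.46×10⁻⁵ / 4.035×10⁻⁵ = 0.36.

Φ = 0.36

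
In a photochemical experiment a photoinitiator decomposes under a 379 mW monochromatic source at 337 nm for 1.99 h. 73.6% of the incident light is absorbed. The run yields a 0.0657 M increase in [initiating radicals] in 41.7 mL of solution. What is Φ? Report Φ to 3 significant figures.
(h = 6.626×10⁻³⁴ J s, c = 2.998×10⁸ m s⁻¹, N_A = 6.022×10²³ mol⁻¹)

Product: (0.0657 M)(0.0417 L) = 0.002740 mol.
Photon energy at 337 nm: hc/λ = (6.626×10⁻³⁴)(2.998×10⁸)/(337×10⁻⁹) = 5.895×10⁻¹⁹ J.
Energy delivered: (379 mW)(7164 s) = 2715 J.
Photons incident: 2715 / 5.895×10⁻¹⁹ = 4.606×10²¹, i.e. 4.606×10²¹/6.022×10²³ = 0.007649 mol.
Photons absorbed: 0.736 × 0.007649 = 0.005630 mol.
Φ = 0.002740 mol / 0.005630 mol photons = 0.487.

Φ = 0.487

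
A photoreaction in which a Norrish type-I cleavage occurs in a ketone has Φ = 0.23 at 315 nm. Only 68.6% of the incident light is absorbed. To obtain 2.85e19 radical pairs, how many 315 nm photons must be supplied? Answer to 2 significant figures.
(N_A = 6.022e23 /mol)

1.8e20 photons

Product: 2.85e19 / 6.022e23 = 4.733e-5 mol.
Photons that must be absorbed: 4.733e-5 / 0.23 = 2.058e-4 mol.
Incident photons needed: 2.058e-4 / 0.686 = 3.000e-4 mol.
Photon count: 3.000e-4 × 6.022e23 = 1.8e20.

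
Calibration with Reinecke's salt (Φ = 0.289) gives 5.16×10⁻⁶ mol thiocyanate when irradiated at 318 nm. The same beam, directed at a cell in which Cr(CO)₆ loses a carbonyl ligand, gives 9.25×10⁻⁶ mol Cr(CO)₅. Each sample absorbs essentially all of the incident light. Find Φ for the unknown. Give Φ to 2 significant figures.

Φ = 0.52

Photons absorbed by the actinometer: 5.16×10⁻⁶ / 0.289 = 1.785×10⁻⁵ mol.
Φ(unknown) = 9.25×10⁻⁶ / 1.785×10⁻⁵ = 0.52.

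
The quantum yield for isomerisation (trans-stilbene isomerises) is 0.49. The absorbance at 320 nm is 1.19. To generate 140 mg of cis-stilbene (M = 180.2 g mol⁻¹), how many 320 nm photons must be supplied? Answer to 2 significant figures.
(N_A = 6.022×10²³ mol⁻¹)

Product: 140 mg / 180.2 g mol⁻¹ = 7.769×10⁻⁴ mol.
Photons that must be absorbed: 7.769×10⁻⁴ / 0.49 = 0.001586 mol.
Fraction absorbed: 1 − 10^(−1.19) = 0.9354.
Incident photons needed: 0.001586 / 0.9354 = 0.001696 mol.
Photon count: 0.001696 × 6.022×10²³ = 1.0×10²¹.

1.0×10²¹ photons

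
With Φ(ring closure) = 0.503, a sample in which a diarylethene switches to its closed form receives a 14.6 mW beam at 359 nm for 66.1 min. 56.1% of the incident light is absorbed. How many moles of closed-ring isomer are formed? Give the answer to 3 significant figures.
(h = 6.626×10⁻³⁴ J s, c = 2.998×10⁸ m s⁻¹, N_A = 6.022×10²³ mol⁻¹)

Photon energy at 359 nm: hc/λ = (6.626×10⁻³⁴)(2.998×10⁸)/(359×10⁻⁹) = 5.533×10⁻¹⁹ J.
Energy delivered: (14.6 mW)(3966 s) = 57.90 J.
Photons incident: 57.90 / 5.533×10⁻¹⁹ = 1.046×10²⁰, i.e. 1.046×10²⁰/6.022×10²³ = 1.737×10⁻⁴ mol.
Photons absorbed: 0.561 × 1.737×10⁻⁴ = 9.745×10⁻⁵ mol.
Product: Φ × n_abs = 0.503 × 9.745×10⁻⁵ = 4.902×10⁻⁵ mol.

4.90×10⁻⁵ mol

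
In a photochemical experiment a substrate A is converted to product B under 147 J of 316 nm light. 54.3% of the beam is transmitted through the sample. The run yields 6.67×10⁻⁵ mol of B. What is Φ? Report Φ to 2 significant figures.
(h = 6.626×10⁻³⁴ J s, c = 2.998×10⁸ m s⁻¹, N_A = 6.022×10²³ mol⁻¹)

Φ = 0.38

Photon energy at 316 nm: hc/λ = (6.626×10⁻³⁴)(2.998×10⁸)/(316×10⁻⁹) = 6.286×10⁻¹⁹ J.
Photons incident: 147 / 6.286×10⁻¹⁹ = 2.339×10²⁰, i.e. 2.339×10²⁰/6.022×10²³ = 3.884×10⁻⁴ mol.
Fraction absorbed: 1 − 54.3/100 = 0.4570.
Photons absorbed: 0.4570 × 3.884×10⁻⁴ = 1.775×10⁻⁴ mol.
Φ = 6.67×10⁻⁵ mol / 1.775×10⁻⁴ mol photons = 0.38.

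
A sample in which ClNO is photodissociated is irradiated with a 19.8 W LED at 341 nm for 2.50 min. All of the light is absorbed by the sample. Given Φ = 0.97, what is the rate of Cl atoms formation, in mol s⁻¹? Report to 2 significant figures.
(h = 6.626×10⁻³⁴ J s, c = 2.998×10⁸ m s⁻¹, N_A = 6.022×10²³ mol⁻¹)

Photon energy at 341 nm: hc/λ = (6.626×10⁻³⁴)(2.998×10⁸)/(341×10⁻⁹) = 5.825×10⁻¹⁹ J.
Energy delivered: (19.8 W)(150 s) = 2970 J.
Photons incident: 2970 / 5.825×10⁻¹⁹ = 5.099×10²¹, i.e. 5.099×10²¹/6.022×10²³ = 0.008467 mol.
Product formed: 0.97 × 0.008467 = 0.008213 mol.
Rate: 0.008213 / 150 s = 5.5×10⁻⁵ mol s⁻¹.

5.5×10⁻⁵ mol s⁻¹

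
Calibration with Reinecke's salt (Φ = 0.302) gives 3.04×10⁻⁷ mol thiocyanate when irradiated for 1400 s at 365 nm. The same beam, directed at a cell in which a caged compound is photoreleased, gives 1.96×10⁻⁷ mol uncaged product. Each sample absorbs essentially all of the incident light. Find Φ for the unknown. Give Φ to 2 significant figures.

Φ = 0.19

Photons absorbed by the actinometer: 3.04×10⁻⁷ / 0.302 = 1.007×10⁻⁶ mol.
Φ(unknown) = 1.96×10⁻⁷ / 1.007×10⁻⁶ = 0.19.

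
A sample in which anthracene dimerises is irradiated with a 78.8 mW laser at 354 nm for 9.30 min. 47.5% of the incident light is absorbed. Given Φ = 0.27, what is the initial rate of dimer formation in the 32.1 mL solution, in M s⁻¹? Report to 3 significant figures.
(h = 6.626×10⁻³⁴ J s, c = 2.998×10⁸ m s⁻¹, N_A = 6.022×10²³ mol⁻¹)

Photon energy at 354 nm: hc/λ = (6.626×10⁻³⁴)(2.998×10⁸)/(354×10⁻⁹) = 5.612×10⁻¹⁹ J.
Energy delivered: (78.8 mW)(558 s) = 43.97 J.
Photons incident: 43.97 / 5.612×10⁻¹⁹ = 7.835×10¹⁹, i.e. 7.835×10¹⁹/6.022×10²³ = 1.301×10⁻⁴ mol.
Photons absorbed: 0.475 × 1.301×10⁻⁴ = 6.180×10⁻⁵ mol.
Product formed: 0.27 × 6.180×10⁻⁵ = 1.669×10⁻⁵ mol.
Rate: 1.669×10⁻⁵ mol / (558 s × 0.0321 L) = 9.32×10⁻⁷ M s⁻¹.

9.32×10⁻⁷ M s⁻¹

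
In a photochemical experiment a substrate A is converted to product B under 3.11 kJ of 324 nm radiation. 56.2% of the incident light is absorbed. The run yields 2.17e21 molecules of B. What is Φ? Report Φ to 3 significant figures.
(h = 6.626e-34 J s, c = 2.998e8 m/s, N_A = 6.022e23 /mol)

Φ = 0.761

Product: 2.17e21 / 6.022e23 = 0.003603 mol.
Photon energy at 324 nm: hc/λ = (6.626e-34)(2.998e8)/(324e-9) = 6.131e-19 J.
Incident energy: 3.11 kJ = 3110 J.
Photons incident: 3110 / 6.131e-19 = 5.073e21, i.e. 5.073e21/6.022e23 = 0.008424 mol.
Photons absorbed: 0.562 × 0.008424 = 0.004734 mol.
Φ = 0.003603 mol / 0.004734 mol photons = 0.761.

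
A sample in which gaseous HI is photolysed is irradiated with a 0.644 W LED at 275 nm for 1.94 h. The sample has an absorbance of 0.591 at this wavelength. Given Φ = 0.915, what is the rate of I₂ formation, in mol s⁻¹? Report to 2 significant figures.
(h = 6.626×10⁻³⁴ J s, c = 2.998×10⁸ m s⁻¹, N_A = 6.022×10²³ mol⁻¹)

Photon energy at 275 nm: hc/λ = (6.626×10⁻³⁴)(2.998×10⁸)/(275×10⁻⁹) = 7.224×10⁻¹⁹ J.
Energy delivered: (0.644 W)(6984 s) = 4498 J.
Photons incident: 4498 / 7.224×10⁻¹⁹ = 6.226×10²¹, i.e. 6.226×10²¹/6.022×10²³ = 0.01034 mol.
Fraction absorbed: 1 − 10^(−0.591) = 0.7436.
Photons absorbed: 0.7436 × 0.01034 = 0.007689 mol.
Product formed: 0.915 × 0.007689 = 0.007035 mol.
Rate: 0.007035 / 6984 s = 1.0×10⁻⁶ mol s⁻¹.

1.0×10⁻⁶ mol s⁻¹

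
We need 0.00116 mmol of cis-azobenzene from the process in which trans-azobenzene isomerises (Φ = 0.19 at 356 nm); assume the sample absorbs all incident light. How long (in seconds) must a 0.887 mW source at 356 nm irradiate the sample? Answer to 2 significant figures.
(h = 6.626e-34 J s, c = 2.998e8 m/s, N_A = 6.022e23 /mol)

t ≈ 2300 s

Product: 0.00116 mmol = 1.16e-6 mol.
Photons that must be absorbed: 1.16e-6 / 0.19 = 6.105e-6 mol.
Photon energy: hc/λ = 5.580e-19 J; per mole, 3.360e5 J mol⁻¹.
Energy required: 6.105e-6 × 3.360e5 = 2.051 J.
Time: 2.051 J / 0.000887 W = 2300 s.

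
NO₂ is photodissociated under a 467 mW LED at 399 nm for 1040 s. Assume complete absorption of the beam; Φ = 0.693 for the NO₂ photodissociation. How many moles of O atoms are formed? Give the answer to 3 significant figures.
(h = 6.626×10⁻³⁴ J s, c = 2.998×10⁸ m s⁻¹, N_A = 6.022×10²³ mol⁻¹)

Photon energy at 399 nm: hc/λ = (6.626×10⁻³⁴)(2.998×10⁸)/(399×10⁻⁹) = 4.979×10⁻¹⁹ J.
Energy delivered: (467 mW)(1040 s) = 485.7 J.
Photons incident: 485.7 / 4.979×10⁻¹⁹ = 9.755×10²⁰, i.e. 9.755×10²⁰/6.022×10²³ = 0.001620 mol.
Product: Φ × n_abs = 0.693 × 0.001620 = 0.001123 mol.

0.00112 mol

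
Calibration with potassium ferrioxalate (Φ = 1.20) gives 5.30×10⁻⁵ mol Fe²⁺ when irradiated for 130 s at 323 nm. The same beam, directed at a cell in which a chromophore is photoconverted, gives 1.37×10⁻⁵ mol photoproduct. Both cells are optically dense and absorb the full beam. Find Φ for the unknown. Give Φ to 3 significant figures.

Photons absorbed by the actinometer: 5.30×10⁻⁵ / 1.20 = 4.417×10⁻⁵ mol.
Φ(unknown) = 1.37×10⁻⁵ / 4.417×10⁻⁵ = 0.310.

Φ = 0.310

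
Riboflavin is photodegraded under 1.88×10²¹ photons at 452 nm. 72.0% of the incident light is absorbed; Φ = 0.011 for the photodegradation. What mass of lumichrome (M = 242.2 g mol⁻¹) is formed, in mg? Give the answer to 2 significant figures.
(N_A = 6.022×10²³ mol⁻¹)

Moles of photons: 1.88×10²¹ / 6.022×10²³ = 0.003122 mol.
Photons absorbed: 0.720 × 0.003122 = 0.002248 mol.
Product: Φ × n_abs = 0.011 × 0.002248 = 2.473×10⁻⁵ mol.
Mass: 2.473×10⁻⁵ × 242.2 = 0.005990 g = 6.0 mg.

6.0 mg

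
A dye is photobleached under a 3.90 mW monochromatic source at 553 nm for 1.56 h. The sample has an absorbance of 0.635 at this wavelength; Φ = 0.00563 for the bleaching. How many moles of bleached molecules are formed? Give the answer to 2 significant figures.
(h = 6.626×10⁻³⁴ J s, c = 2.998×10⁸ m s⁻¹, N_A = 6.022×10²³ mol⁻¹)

4.4×10⁻⁷ mol

Photon energy at 553 nm: hc/λ = (6.626×10⁻³⁴)(2.998×10⁸)/(553×10⁻⁹) = 3.592×10⁻¹⁹ J.
Energy delivered: (3.90 mW)(5616 s) = 21.90 J.
Photons incident: 21.90 / 3.592×10⁻¹⁹ = 6.097×10¹⁹, i.e. 6.097×10¹⁹/6.022×10²³ = 1.012×10⁻⁴ mol.
Fraction absorbed: 1 − 10^(−0.635) = 0.7683.
Photons absorbed: 0.7683 × 1.012×10⁻⁴ = 7.775×10⁻⁵ mol.
Product: Φ × n_abs = 0.00563 × 7.775×10⁻⁵ = 4.377×10⁻⁷ mol.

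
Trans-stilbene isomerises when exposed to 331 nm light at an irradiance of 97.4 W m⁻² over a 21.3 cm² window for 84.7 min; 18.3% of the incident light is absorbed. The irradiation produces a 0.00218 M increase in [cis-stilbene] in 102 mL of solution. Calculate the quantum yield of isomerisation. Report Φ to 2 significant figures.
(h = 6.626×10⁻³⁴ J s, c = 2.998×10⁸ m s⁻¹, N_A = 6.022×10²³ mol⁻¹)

Φ = 0.42

Product: (0.00218 M)(0.102 L) = 2.224×10⁻⁴ mol.
Photon energy at 331 nm: hc/λ = (6.626×10⁻³⁴)(2.998×10⁸)/(331×10⁻⁹) = 6.001×10⁻¹⁹ J.
Energy delivered: (97.4 W m⁻²)(21.3×10⁻⁴ m²)(5082 s) = 1054 J.
Photons incident: 1054 / 6.001×10⁻¹⁹ = 1.756×10²¹, i.e. 1.756×10²¹/6.022×10²³ = 0.002916 mol.
Photons absorbed: 0.183 × 0.002916 = 5.336×10⁻⁴ mol.
Φ = 2.224×10⁻⁴ mol / 5.336×10⁻⁴ mol photons = 0.42.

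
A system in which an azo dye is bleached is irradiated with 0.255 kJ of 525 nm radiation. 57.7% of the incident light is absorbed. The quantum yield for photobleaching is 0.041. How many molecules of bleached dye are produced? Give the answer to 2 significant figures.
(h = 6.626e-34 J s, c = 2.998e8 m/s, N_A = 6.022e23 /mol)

1.6e19 molecules

Photon energy at 525 nm: hc/λ = (6.626e-34)(2.998e8)/(525e-9) = 3.784e-19 J.
Incident energy: 0.255 kJ = 255 J.
Photons incident: 255 / 3.784e-19 = 6.739e20, i.e. 6.739e20/6.022e23 = 0.001119 mol.
Photons absorbed: 0.577 × 0.001119 = 6.457e-4 mol.
Product: Φ × n_abs = 0.041 × 6.457e-4 = 2.647e-5 mol.
As a count: 2.647e-5 × 6.022e23 = 1.6e19.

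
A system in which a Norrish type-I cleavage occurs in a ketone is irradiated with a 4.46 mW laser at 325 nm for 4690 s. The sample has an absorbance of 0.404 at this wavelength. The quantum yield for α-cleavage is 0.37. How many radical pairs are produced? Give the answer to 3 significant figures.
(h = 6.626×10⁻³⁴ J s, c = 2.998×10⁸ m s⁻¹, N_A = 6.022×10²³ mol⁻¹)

Photon energy at 325 nm: hc/λ = (6.626×10⁻³⁴)(2.998×10⁸)/(325×10⁻⁹) = 6.112×10⁻¹⁹ J.
Energy delivered: (4.46 mW)(4690 s) = 20.92 J.
Photons incident: 20.92 / 6.112×10⁻¹⁹ = 3.423×10¹⁹, i.e. 3.423×10¹⁹/6.022×10²³ = 5.684×10⁻⁵ mol.
Fraction absorbed: 1 − 10^(−0.404) = 0.6055.
Photons absorbed: 0.6055 × 5.684×10⁻⁵ = 3.442×10⁻⁵ mol.
Product: Φ × n_abs = 0.37 × 3.442×10⁻⁵ = 1.274×10⁻⁵ mol.
As a count: 1.274×10⁻⁵ × 6.022×10²³ = 7.67×10¹⁸.

7.67×10¹⁸ radical pairs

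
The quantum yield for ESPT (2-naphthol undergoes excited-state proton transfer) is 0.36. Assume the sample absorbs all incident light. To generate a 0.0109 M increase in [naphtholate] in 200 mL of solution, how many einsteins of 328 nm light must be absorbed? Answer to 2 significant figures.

Product: (0.0109 M)(0.2 L) = 0.002180 mol.
Photons that must be absorbed: 0.002180 / 0.36 = 0.006056 mol.

0.0061 einstein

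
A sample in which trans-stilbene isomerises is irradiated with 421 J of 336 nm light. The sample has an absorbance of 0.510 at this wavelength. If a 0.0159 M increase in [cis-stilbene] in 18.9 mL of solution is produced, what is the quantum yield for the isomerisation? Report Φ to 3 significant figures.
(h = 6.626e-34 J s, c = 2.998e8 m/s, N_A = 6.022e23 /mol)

Φ = 0.368

Product: (0.0159 M)(0.0189 L) = 3.005e-4 mol.
Photon energy at 336 nm: hc/λ = (6.626e-34)(2.998e8)/(336e-9) = 5.912e-19 J.
Photons incident: 421 / 5.912e-19 = 7.121e20, i.e. 7.121e20/6.022e23 = 0.001182 mol.
Fraction absorbed: 1 − 10^(−0.510) = 0.6910.
Photons absorbed: 0.6910 × 0.001182 = 8.168e-4 mol.
Φ = 3.005e-4 mol / 8.168e-4 mol photons = 0.368.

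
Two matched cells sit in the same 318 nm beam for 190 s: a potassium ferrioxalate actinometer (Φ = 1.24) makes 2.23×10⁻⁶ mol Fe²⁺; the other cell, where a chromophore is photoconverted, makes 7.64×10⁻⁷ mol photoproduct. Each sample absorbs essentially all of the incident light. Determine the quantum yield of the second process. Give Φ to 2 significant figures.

Φ = 0.42

Photons absorbed by the actinometer: 2.23×10⁻⁶ / 1.24 = 1.798×10⁻⁶ mol.
Φ(unknown) = 7.64×10⁻⁷ / 1.798×10⁻⁶ = 0.42.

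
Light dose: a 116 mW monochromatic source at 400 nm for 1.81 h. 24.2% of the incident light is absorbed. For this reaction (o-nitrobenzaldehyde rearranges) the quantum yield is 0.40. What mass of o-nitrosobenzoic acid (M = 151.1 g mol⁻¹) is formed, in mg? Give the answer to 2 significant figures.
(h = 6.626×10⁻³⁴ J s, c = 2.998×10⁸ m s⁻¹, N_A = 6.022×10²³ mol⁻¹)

37 mg

Photon energy at 400 nm: hc/λ = (6.626×10⁻³⁴)(2.998×10⁸)/(400×10⁻⁹) = 4.966×10⁻¹⁹ J.
Energy delivered: (116 mW)(6516 s) = 755.9 J.
Photons incident: 755.9 / 4.966×10⁻¹⁹ = 1.522×10²¹, i.e. 1.522×10²¹/6.022×10²³ = 0.002527 mol.
Photons absorbed: 0.242 × 0.002527 = 6.115×10⁻⁴ mol.
Product: Φ × n_abs = 0.40 × 6.115×10⁻⁴ = 2.446×10⁻⁴ mol.
Mass: 2.446×10⁻⁴ × 151.1 = 0.03696 g = 37 mg.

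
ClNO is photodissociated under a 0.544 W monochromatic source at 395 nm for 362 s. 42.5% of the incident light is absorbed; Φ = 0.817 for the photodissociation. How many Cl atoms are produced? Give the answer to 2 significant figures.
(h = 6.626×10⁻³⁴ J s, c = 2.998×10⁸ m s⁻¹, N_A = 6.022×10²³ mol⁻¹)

1.4×10²⁰ atoms

Photon energy at 395 nm: hc/λ = (6.626×10⁻³⁴)(2.998×10⁸)/(395×10⁻⁹) = 5.029×10⁻¹⁹ J.
Energy delivered: (0.544 W)(362 s) = 196.9 J.
Photons incident: 196.9 / 5.029×10⁻¹⁹ = 3.915×10²⁰, i.e. 3.915×10²⁰/6.022×10²³ = 6.501×10⁻⁴ mol.
Photons absorbed: 0.425 × 6.501×10⁻⁴ = 2.763×10⁻⁴ mol.
Product: Φ × n_abs = 0.817 × 2.763×10⁻⁴ = 2.257×10⁻⁴ mol.
As a count: 2.257×10⁻⁴ × 6.022×10²³ = 1.4×10²⁰.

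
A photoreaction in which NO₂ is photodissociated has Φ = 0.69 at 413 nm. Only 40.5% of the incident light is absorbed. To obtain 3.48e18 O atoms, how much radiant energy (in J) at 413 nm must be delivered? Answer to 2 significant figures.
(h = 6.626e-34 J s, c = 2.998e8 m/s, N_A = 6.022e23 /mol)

Product: 3.48e18 / 6.022e23 = 5.779e-6 mol.
Photons that must be absorbed: 5.779e-6 / 0.69 = 8.375e-6 mol.
Incident photons needed: 8.375e-6 / 0.405 = 2.068e-5 mol.
Photon energy: hc/λ = 4.810e-19 J; per mole, 2.897e5 J mol⁻¹.
Energy required: 2.068e-5 × 2.897e5 = 6.0 J.

6.0 J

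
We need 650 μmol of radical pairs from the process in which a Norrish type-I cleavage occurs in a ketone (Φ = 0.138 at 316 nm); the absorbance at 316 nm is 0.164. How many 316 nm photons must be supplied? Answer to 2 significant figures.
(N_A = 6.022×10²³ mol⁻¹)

9.0×10²¹ photons

Product: 650 μmol = 6.50×10⁻⁴ mol.
Photons that must be absorbed: 6.50×10⁻⁴ / 0.138 = 0.004710 mol.
Fraction absorbed: 1 − 10^(−0.164) = 0.3145.
Incident photons needed: 0.004710 / 0.3145 = 0.01498 mol.
Photon count: 0.01498 × 6.022×10²³ = 9.0×10²¹.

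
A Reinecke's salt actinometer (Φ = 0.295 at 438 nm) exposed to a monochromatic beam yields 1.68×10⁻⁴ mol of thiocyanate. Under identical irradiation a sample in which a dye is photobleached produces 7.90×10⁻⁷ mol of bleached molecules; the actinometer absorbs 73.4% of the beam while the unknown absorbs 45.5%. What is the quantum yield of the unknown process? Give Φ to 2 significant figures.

Photons absorbed by the actinometer: 1.68×10⁻⁴ / 0.295 = 5.695×10⁻⁴ mol.
Incident flux: 5.695×10⁻⁴ / 0.734 = 7.759×10⁻⁴ einstein.
Absorbed by unknown: 0.455 × 7.759×10⁻⁴ = 3.530×10⁻⁴ mol.
Φ(unknown) = 7.90×10⁻⁷ / 3.530×10⁻⁴ = 0.0022.

Φ = 0.0022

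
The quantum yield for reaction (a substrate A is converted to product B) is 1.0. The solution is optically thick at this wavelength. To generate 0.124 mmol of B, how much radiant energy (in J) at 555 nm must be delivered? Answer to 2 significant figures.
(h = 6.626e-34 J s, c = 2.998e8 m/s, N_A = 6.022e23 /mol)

27 J

Product: 0.124 mmol = 1.24e-4 mol.
Photons that must be absorbed: 1.24e-4 / 1.0 = 1.240e-4 mol.
Photon energy: hc/λ = 3.579e-19 J; per mole, 2.155e5 J mol⁻¹.
Energy required: 1.240e-4 × 2.155e5 = 27 J.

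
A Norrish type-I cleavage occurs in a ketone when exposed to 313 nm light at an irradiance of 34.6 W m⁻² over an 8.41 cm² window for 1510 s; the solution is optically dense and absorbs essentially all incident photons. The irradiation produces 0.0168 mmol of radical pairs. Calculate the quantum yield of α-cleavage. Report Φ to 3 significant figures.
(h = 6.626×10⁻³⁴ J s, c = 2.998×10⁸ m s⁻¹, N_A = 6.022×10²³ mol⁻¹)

Φ = 0.146

Product: 0.0168 mmol = 1.68×10⁻⁵ mol.
Photon energy at 313 nm: hc/λ = (6.626×10⁻³⁴)(2.998×10⁸)/(313×10⁻⁹) = 6.347×10⁻¹⁹ J.
Energy delivered: (34.6 W m⁻²)(8.41×10⁻⁴ m²)(1510 s) = 43.94 J.
Photons incident: 43.94 / 6.347×10⁻¹⁹ = 6.923×10¹⁹, i.e. 6.923×10¹⁹/6.022×10²³ = 1.150×10⁻⁴ mol.
Φ = 1.68×10⁻⁵ mol / 1.150×10⁻⁴ mol photons = 0.146.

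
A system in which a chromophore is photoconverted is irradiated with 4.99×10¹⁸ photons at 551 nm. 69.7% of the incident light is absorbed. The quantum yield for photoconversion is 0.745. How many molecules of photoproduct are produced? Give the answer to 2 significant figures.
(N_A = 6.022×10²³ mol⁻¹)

2.6×10¹⁸ molecules

Moles of photons: 4.99×10¹⁸ / 6.022×10²³ = 8.286×10⁻⁶ mol.
Photons absorbed: 0.697 × 8.286×10⁻⁶ = 5.775×10⁻⁶ mol.
Product: Φ × n_abs = 0.745 × 5.775×10⁻⁶ = 4.302×10⁻⁶ mol.
As a count: 4.302×10⁻⁶ × 6.022×10²³ = 2.6×10¹⁸.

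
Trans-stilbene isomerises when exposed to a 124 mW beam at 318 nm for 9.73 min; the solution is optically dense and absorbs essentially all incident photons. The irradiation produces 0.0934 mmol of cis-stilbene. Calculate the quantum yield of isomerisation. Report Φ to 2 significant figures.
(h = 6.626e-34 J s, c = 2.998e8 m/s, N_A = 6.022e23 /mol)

Product: 0.0934 mmol = 9.34e-5 mol.
Photon energy at 318 nm: hc/λ = (6.626e-34)(2.998e8)/(318e-9) = 6.247e-19 J.
Energy delivered: (124 mW)(583.8 s) = 72.39 J.
Photons incident: 72.39 / 6.247e-19 = 1.159e20, i.e. 1.159e20/6.022e23 = 1.925e-4 mol.
Φ = 9.34e-5 mol / 1.925e-4 mol photons = 0.49.

Φ = 0.49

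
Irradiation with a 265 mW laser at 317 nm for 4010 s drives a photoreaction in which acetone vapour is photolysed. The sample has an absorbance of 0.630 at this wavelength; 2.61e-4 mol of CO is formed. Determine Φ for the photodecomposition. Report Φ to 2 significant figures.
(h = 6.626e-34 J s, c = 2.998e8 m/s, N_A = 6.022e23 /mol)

Φ = 0.12

Photon energy at 317 nm: hc/λ = (6.626e-34)(2.998e8)/(317e-9) = 6.266e-19 J.
Energy delivered: (265 mW)(4010 s) = 1063 J.
Photons incident: 1063 / 6.266e-19 = 1.696e21, i.e. 1.696e21/6.022e23 = 0.002816 mol.
Fraction absorbed: 1 − 10^(−0.630) = 0.7656.
Photons absorbed: 0.7656 × 0.002816 = 0.002156 mol.
Φ = 2.61e-4 mol / 0.002156 mol photons = 0.12.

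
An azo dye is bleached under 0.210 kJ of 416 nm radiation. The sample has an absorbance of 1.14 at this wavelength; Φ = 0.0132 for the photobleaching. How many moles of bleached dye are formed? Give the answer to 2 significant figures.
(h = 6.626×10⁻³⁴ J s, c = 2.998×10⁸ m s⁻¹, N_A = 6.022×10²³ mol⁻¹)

8.9×10⁻⁶ mol

Photon energy at 416 nm: hc/λ = (6.626×10⁻³⁴)(2.998×10⁸)/(416×10⁻⁹) = 4.775×10⁻¹⁹ J.
Incident energy: 0.210 kJ = 210 J.
Photons incident: 210 / 4.775×10⁻¹⁹ = 4.398×10²⁰, i.e. 4.398×10²⁰/6.022×10²³ = 7.303×10⁻⁴ mol.
Fraction absorbed: 1 − 10^(−1.14) = 0.9276.
Photons absorbed: 0.9276 × 7.303×10⁻⁴ = 6.774×10⁻⁴ mol.
Product: Φ × n_abs = 0.0132 × 6.774×10⁻⁴ = 8.942×10⁻⁶ mol.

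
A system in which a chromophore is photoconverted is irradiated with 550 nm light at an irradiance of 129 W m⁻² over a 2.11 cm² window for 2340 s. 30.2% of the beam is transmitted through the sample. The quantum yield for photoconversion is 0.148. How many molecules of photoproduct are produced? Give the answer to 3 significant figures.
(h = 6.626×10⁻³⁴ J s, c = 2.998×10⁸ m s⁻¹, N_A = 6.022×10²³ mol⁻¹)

1.82×10¹⁹ molecules

Photon energy at 550 nm: hc/λ = (6.626×10⁻³⁴)(2.998×10⁸)/(550×10⁻⁹) = 3.612×10⁻¹⁹ J.
Energy delivered: (129 W m⁻²)(2.11×10⁻⁴ m²)(2340 s) = 63.69 J.
Photons incident: 63.69 / 3.612×10⁻¹⁹ = 1.763×10²⁰, i.e. 1.763×10²⁰/6.022×10²³ = 2.928×10⁻⁴ mol.
Fraction absorbed: 1 − 30.2/100 = 0.6980.
Photons absorbed: 0.6980 × 2.928×10⁻⁴ = 2.044×10⁻⁴ mol.
Product: Φ × n_abs = 0.148 × 2.044×10⁻⁴ = 3.025×10⁻⁵ mol.
As a count: 3.025×10⁻⁵ × 6.022×10²³ = 1.82×10¹⁹.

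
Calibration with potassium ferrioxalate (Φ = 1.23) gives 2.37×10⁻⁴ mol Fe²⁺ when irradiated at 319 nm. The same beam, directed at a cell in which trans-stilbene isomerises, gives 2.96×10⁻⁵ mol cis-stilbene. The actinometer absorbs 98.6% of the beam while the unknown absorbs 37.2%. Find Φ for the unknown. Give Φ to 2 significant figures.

Photons absorbed by the actinometer: 2.37×10⁻⁴ / 1.23 = 1.927×10⁻⁴ mol.
Incident flux: 1.927×10⁻⁴ / 0.986 = 1.954×10⁻⁴ einstein.
Absorbed by unknown: 0.372 × 1.954×10⁻⁴ = 7.269×10⁻⁵ mol.
Φ(unknown) = 2.96×10⁻⁵ / 7.269×10⁻⁵ = 0.41.

Φ = 0.41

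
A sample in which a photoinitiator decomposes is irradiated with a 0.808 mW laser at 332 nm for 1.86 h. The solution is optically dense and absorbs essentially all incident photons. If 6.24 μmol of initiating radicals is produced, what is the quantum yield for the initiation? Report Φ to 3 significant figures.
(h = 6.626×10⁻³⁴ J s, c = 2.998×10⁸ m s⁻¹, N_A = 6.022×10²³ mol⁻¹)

Φ = 0.416

Product: 6.24 μmol = 6.24×10⁻⁶ mol.
Photon energy at 332 nm: hc/λ = (6.626×10⁻³⁴)(2.998×10⁸)/(332×10⁻⁹) = 5.983×10⁻¹⁹ J.
Energy delivered: (0.808 mW)(6696 s) = 5.410 J.
Photons incident: 5.410 / 5.983×10⁻¹⁹ = 9.042×10¹⁸, i.e. 9.042×10¹⁸/6.022×10²³ = 1.501×10⁻⁵ mol.
Φ = 6.24×10⁻⁶ mol / 1.501×10⁻⁵ mol photons = 0.416.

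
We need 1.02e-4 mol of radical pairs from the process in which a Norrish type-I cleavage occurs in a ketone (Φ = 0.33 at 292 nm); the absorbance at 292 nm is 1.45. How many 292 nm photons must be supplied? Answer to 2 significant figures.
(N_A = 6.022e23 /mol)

Photons that must be absorbed: 1.02e-4 / 0.33 = 3.091e-4 mol.
Fraction absorbed: 1 − 10^(−1.45) = 0.9645.
Incident photons needed: 3.091e-4 / 0.9645 = 3.205e-4 mol.
Photon count: 3.205e-4 × 6.022e23 = 1.9e20.

1.9e20 photons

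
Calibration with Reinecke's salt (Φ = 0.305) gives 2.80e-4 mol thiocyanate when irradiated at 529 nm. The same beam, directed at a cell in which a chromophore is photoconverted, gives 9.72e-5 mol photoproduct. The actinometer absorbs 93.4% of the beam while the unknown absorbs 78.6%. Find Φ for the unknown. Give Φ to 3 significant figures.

Photons absorbed by the actinometer: 2.80e-4 / 0.305 = 9.180e-4 mol.
Incident flux: 9.180e-4 / 0.934 = 9.829e-4 einstein.
Absorbed by unknown: 0.786 × 9.829e-4 = 7.726e-4 mol.
Φ(unknown) = 9.72e-5 / 7.726e-4 = 0.126.

Φ = 0.126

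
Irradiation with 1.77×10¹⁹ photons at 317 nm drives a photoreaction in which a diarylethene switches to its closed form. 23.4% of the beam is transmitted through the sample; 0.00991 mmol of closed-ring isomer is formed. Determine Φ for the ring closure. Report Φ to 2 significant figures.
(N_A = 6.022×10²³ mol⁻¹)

Product: 0.00991 mmol = 9.91×10⁻⁶ mol.
Moles of photons: 1.77×10¹⁹ / 6.022×10²³ = 2.939×10⁻⁵ mol.
Fraction absorbed: 1 − 23.4/100 = 0.7660.
Photons absorbed: 0.7660 × 2.939×10⁻⁵ = 2.251×10⁻⁵ mol.
Φ = 9.91×10⁻⁶ mol / 2.251×10⁻⁵ mol photons = 0.44.

Φ = 0.44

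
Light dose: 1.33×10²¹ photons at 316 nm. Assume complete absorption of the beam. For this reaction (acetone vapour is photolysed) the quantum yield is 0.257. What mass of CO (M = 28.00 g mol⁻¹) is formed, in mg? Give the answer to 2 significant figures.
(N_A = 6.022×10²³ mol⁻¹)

Moles of photons: 1.33×10²¹ / 6.022×10²³ = 0.002209 mol.
Product: Φ × n_abs = 0.257 × 0.002209 = 5.677×10⁻⁴ mol.
Mass: 5.677×10⁻⁴ × 28.00 = 0.01590 g = 16 mg.

16 mg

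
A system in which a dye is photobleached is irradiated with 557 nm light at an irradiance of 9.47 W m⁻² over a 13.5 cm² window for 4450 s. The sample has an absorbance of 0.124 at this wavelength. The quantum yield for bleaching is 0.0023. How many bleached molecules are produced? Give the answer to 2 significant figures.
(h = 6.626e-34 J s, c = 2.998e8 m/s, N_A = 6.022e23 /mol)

Photon energy at 557 nm: hc/λ = (6.626e-34)(2.998e8)/(557e-9) = 3.566e-19 J.
Energy delivered: (9.47 W m⁻²)(13.5e-4 m²)(4450 s) = 56.89 J.
Photons incident: 56.89 / 3.566e-19 = 1.595e20, i.e. 1.595e20/6.022e23 = 2.649e-4 mol.
Fraction absorbed: 1 − 10^(−0.124) = 0.2484.
Photons absorbed: 0.2484 × 2.649e-4 = 6.580e-5 mol.
Product: Φ × n_abs = 0.0023 × 6.580e-5 = 1.513e-7 mol.
As a count: 1.513e-7 × 6.022e23 = 9.1e16.

9.1e16 bleached molecules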